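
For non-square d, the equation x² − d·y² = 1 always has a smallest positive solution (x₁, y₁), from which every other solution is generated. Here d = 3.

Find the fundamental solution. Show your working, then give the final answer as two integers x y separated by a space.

√3 = [1; 1,2, …], period ℓ=2 (even) → k=1
a_0=1:  p_0=1·1+0=1,  q_0=1·0+1=1
a_1=1:  p_1=1·1+1=2,  q_1=1·1+0=1
fundamental: x₁=2, y₁=1  (since 4 − 3·1 = 1)

2 1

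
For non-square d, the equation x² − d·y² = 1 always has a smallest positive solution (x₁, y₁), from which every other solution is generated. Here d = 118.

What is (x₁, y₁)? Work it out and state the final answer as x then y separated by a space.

306917 28254

d=118: √d = [10; 1,6,3,2,10,2,3,6,1,20] (ℓ=10, even), read p_9/q_9
i=0: a=10 ⇒ p=10, q=1
…
i=5: a=10 ⇒ p=5779, q=532
i=6: a=2 ⇒ p=12112, q=1115
…
i=8: a=6 ⇒ p=264802, q=24377
i=9: a=1 ⇒ p=306917, q=28254
(x₁, y₁) = (306917, 28254);  306917² − 118·28254² = 1 ✓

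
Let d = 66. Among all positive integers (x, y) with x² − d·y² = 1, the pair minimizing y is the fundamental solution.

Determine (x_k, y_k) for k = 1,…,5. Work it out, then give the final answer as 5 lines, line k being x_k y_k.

√66 = [8; 8,16, …], period ℓ=2 (even) → k=1
step 0: (8, 1)  from 8·(1,0) + (0,1)
step 1: (65, 8)  from 8·(8,1) + (1,0)
fundamental: x₁=65, y₁=8  (since 4225 − 66·64 = 1)
k=2:  x_2 = 65·65+66·8·8 = 8449,  y_2 = 65·8+8·65 = 1040
k=3:  x_3 = 65·8449+66·8·1040 = 1098305,  y_3 = 65·1040+8·8449 = 135192
k=4:  x_4 = 65·1098305+66·8·135192 = 142771201,  y_4 = 65·135192+8·1098305 = 17573920
k=5:  x_5 = 65·142771201+66·8·17573920 = 18559157825,  y_5 = 65·17573920+8·142771201 = 2284474408

65 8
8449 1040
1098305 135192
142771201 17573920
18559157825 2284474408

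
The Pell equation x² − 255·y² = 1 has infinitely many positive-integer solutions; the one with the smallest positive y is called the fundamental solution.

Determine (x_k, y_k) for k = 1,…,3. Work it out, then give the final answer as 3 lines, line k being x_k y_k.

16 1
511 32
16336 1023

√255 → a₀=15, period (1,30); ℓ=2 even so k=1
i=0: a=15 ⇒ p=15, q=1
i=1: a=1 ⇒ p=16, q=1
(x₁, y₁) = (16, 1);  16² − 255·1² = 1 ✓
(x_2, y_2) = (16·16 + 255·1·1, 16·1 + 1·16) = (511, 32)
(x_3, y_3) = (16·511 + 255·1·32, 16·32 + 1·511) = (16336, 1023)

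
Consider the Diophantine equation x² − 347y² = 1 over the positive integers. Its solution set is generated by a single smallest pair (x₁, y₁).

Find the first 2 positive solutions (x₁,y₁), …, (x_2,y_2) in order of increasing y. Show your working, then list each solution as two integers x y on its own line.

√347 = [18; 1,1,1,2,4,…,1,1,36, …], period ℓ=14 (even) → k=13
step 0: (18, 1)  from 18·(1,0) + (0,1)
step 1: (19, 1)  from 1·(18,1) + (1,0)
…
step 3: (56, 3)  from 1·(37,2) + (19,1)
step 4: (149, 8)  from 2·(56,3) + (37,2)
step 5: (652, 35)  from 4·(149,8) + (56,3)
…
step 7: (14269, 766)  from 17·(801,43) + (652,35)
…
step 9: (74549, 4002)  from 4·(15070,809) + (14269,766)
step 10: (164168, 8813)  from 2·(74549,4002) + (15070,809)
step 11: (238717, 12815)  from 1·(164168,8813) + (74549,4002)
step 12: (402885, 21628)  from 1·(238717,12815) + (164168,8813)
step 13: (641602, 34443)  from 1·(402885,21628) + (238717,12815)
fundamental: x₁=641602, y₁=34443  (since 411653126404 − 347·1186320249 = 1)
n=2: (641602,34443)∘(641602,34443) = (641602·641602+347·34443·34443, 641602·34443+34443·641602) = (823306252807,44197395372)

641602 34443
823306252807 44197395372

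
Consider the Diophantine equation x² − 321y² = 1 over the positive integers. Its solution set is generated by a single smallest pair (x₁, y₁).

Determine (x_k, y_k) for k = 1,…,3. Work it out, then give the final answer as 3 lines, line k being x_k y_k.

215 12
92449 5160
39752855 2218788

√321 → a₀=17, period (1,10,1,34); ℓ=4 even so k=3
k=0  a_k=17  p_k/q_k = 17/1
…
k=2  a_k=10  p_k/q_k = 197/11
k=3  a_k=1  p_k/q_k = 215/12
fundamental: x₁=215, y₁=12  (since 46225 − 321·144 = 1)
(x_2, y_2) = (215·215 + 321·12·12, 215·12 + 12·215) = (92449, 5160)
(x_3, y_3) = (215·92449 + 321·12·5160, 215·5160 + 12·92449) = (39752855, 2218788)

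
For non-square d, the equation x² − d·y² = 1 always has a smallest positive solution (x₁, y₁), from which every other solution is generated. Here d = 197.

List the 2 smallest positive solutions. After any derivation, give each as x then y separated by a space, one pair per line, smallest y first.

393 28
308897 22008

√197 → a₀=14, period (28); ℓ=1 odd so k=1
k=0  a_k=14  p_k/q_k = 14/1
k=1  a_k=28  p_k/q_k = 393/28
→ (393, 28).  Check: 393²=154449, 197·28²=154448, difference 1.
(393+28√197)^2 = 308897 + 22008√197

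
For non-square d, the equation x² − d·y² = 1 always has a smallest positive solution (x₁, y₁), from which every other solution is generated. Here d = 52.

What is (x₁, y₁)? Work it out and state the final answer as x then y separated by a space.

√52 = [7; 4,1,2,1,4,14, …], period ℓ=6 (even) → k=5
step 0: (7, 1)  from 7·(1,0) + (0,1)
step 1: (29, 4)  from 4·(7,1) + (1,0)
step 2: (36, 5)  from 1·(29,4) + (7,1)
step 3: (101, 14)  from 2·(36,5) + (29,4)
step 4: (137, 19)  from 1·(101,14) + (36,5)
step 5: (649, 90)  from 4·(137,19) + (101,14)
→ (649, 90).  Check: 649²=421201, 52·90²=421200, difference 1.

649 90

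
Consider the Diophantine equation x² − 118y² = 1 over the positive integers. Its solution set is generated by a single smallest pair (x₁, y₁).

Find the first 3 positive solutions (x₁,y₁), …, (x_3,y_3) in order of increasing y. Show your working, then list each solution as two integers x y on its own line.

306917 28254
188396089777 17343265836
115643925371868101 10645886241146970

√118 = [10; 1,6,3,2,10,2,3,6,1,20, …], period ℓ=10 (even) → k=9
k=0  a_k=10  p_k/q_k = 10/1
k=1  a_k=1  p_k/q_k = 11/1
…
k=4  a_k=2  p_k/q_k = 554/51
k=5  a_k=10  p_k/q_k = 5779/532
…
k=8  a_k=6  p_k/q_k = 264802/24377
k=9  a_k=1  p_k/q_k = 306917/28254
(x₁, y₁) = (306917, 28254);  306917² − 118·28254² = 1 ✓
k=2:  x_2 = 306917·306917+118·28254·28254 = 188396089777,  y_2 = 306917·28254+28254·306917 = 17343265836
k=3:  x_3 = 306917·188396089777+118·28254·17343265836 = 115643925371868101,  y_3 = 306917·17343265836+28254·188396089777 = 10645886241146970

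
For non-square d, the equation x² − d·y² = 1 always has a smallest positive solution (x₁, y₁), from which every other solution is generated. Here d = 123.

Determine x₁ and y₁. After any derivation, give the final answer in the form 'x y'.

122 11

√123 → a₀=11, period (11,22); ℓ=2 even so k=1
a_0=11:  p_0=11·1+0=11,  q_0=11·0+1=1
a_1=11:  p_1=11·11+1=122,  q_1=11·1+0=11
fundamental: x₁=122, y₁=11  (since 14884 − 123·121 = 1)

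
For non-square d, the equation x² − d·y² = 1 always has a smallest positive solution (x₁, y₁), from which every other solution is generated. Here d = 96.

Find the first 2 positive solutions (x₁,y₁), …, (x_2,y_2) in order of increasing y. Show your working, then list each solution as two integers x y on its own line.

√96 = [9; 1,3,1,18, …], period ℓ=4 (even) → k=3
k=0  a_k=9  p_k/q_k = 9/1
…
k=2  a_k=3  p_k/q_k = 39/4
k=3  a_k=1  p_k/q_k = 49/5
→ (49, 5).  Check: 49²=2401, 96·5²=2400, difference 1.
k=2:  x_2 = 49·49+96·5·5 = 4801,  y_2 = 49·5+5·49 = 490

49 5
4801 490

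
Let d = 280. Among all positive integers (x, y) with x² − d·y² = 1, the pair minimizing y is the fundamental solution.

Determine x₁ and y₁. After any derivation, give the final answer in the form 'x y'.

251 15

√280 → a₀=16, period (1,2,1,2,1,32); ℓ=6 even so k=5
step 0: (16, 1)  from 16·(1,0) + (0,1)
…
step 3: (67, 4)  from 1·(50,3) + (17,1)
step 4: (184, 11)  from 2·(67,4) + (50,3)
step 5: (251, 15)  from 1·(184,11) + (67,4)
(x₁, y₁) = (251, 15);  251² − 280·15² = 1 ✓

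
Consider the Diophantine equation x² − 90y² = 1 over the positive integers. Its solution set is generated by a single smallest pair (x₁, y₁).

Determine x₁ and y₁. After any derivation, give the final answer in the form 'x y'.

19 2

d=90: √d = [9; 2,18] (ℓ=2, even), read p_1/q_1
a_0=9:  p_0=9·1+0=9,  q_0=9·0+1=1
a_1=2:  p_1=2·9+1=19,  q_1=2·1+0=2
→ (19, 2).  Check: 19²=361, 90·2²=360, difference 1.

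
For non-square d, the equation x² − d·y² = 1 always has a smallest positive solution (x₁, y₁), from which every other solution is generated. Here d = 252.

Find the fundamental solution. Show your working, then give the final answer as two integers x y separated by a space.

√252 = [15; 1,6,1,30, …], period ℓ=4 (even) → k=3
step 0: (15, 1)  from 15·(1,0) + (0,1)
…
step 2: (111, 7)  from 6·(16,1) + (15,1)
step 3: (127, 8)  from 1·(111,7) + (16,1)
fundamental: x₁=127, y₁=8  (since 16129 − 252·64 = 1)

127 8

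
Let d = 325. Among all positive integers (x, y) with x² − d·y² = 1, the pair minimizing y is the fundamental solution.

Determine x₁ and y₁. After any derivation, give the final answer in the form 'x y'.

√325 → a₀=18, period (36); ℓ=1 odd so k=1
a_0=18:  p_0=18·1+0=18,  q_0=18·0+1=1
a_1=36:  p_1=36·18+1=649,  q_1=36·1+0=36
(x₁, y₁) = (649, 36);  649² − 325·36² = 1 ✓

649 36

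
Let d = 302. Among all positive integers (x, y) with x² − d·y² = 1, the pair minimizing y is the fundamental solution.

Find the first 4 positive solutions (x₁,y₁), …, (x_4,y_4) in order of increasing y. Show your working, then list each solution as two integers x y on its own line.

4276623 246092
36579008568257 2104885414632
312869258720405635599 18003602753159249380
2676047735673238042056036097 153989243234046232237072848

√302 → a₀=17, period (2,1,1,1,4,…,1,2,34); ℓ=16 even so k=15
k=0  a_k=17  p_k/q_k = 17/1
…
k=3  a_k=1  p_k/q_k = 87/5
…
k=6  a_k=2  p_k/q_k = 1425/82
…
k=10  a_k=2  p_k/q_k = 107675/6196
k=11  a_k=4  p_k/q_k = 467281/26889
…
k=14  a_k=1  p_k/q_k = 1617193/93059
k=15  a_k=2  p_k/q_k = 4276623/246092
→ (4276623, 246092).  Check: 4276623²=18289504284129, 302·246092²=18289504284128, difference 1.
(4276623+246092√302)^2 = 36579008568257 + 2104885414632√302
(4276623+246092√302)^3 = 312869258720405635599 + 18003602753159249380√302
(4276623+246092√302)^4 = 2676047735673238042056036097 + 153989243234046232237072848√302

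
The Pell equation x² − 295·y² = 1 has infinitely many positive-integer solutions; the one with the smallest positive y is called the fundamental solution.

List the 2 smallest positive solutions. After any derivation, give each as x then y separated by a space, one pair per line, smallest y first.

2024999 117900
8201241900001 477494764200

√295 → a₀=17, period (5,1,2,3,2,6,2,3,2,1,5,34); ℓ=12 even so k=11
a_0=17:  p_0=17·1+0=17,  q_0=17·0+1=1
a_1=5:  p_1=5·17+1=86,  q_1=5·1+0=5
a_2=1:  p_2=1·86+17=103,  q_2=1·5+1=6
a_3=2:  p_3=2·103+86=292,  q_3=2·6+5=17
…
a_5=2:  p_5=2·979+292=2250,  q_5=2·57+17=131
a_6=6:  p_6=6·2250+979=14479,  q_6=6·131+57=843
a_7=2:  p_7=2·14479+2250=31208,  q_7=2·843+131=1817
a_8=3:  p_8=3·31208+14479=108103,  q_8=3·1817+843=6294
a_9=2:  p_9=2·108103+31208=247414,  q_9=2·6294+1817=14405
a_10=1:  p_10=1·247414+108103=355517,  q_10=1·14405+6294=20699
a_11=5:  p_11=5·355517+247414=2024999,  q_11=5·20699+14405=117900
(x₁, y₁) = (2024999, 117900);  2024999² − 295·117900² = 1 ✓
n=2: (2024999,117900)∘(2024999,117900) = (2024999·2024999+295·117900·117900, 2024999·117900+117900·2024999) = (8201241900001,477494764200)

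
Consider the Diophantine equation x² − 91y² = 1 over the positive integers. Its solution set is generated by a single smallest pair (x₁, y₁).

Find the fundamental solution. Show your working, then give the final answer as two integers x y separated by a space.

[9; 1,1,5,1,5,1,1,18] for √91; ℓ=8 ⇒ convergent index 7
a_0=9:  p_0=9·1+0=9,  q_0=9·0+1=1
…
a_6=1:  p_6=1·725+124=849,  q_6=1·76+13=89
a_7=1:  p_7=1·849+725=1574,  q_7=1·89+76=165
fundamental: x₁=1574, y₁=165  (since 2477476 − 91·27225 = 1)

1574 165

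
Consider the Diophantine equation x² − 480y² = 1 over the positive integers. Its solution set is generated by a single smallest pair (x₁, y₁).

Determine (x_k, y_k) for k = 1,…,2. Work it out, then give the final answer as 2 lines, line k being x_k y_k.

√480 = [21; 1,9,1,42, …], period ℓ=4 (even) → k=3
k=0  a_k=21  p_k/q_k = 21/1
k=1  a_k=1  p_k/q_k = 22/1
k=2  a_k=9  p_k/q_k = 219/10
k=3  a_k=1  p_k/q_k = 241/11
→ (241, 11).  Check: 241²=58081, 480·11²=58080, difference 1.
(241+11√480)^2 = 116161 + 5302√480

241 11
116161 5302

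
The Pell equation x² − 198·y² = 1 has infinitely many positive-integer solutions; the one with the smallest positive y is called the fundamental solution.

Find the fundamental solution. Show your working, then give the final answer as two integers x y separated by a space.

197 14

√198 → a₀=14, period (14,28); ℓ=2 even so k=1
step 0: (14, 1)  from 14·(1,0) + (0,1)
step 1: (197, 14)  from 14·(14,1) + (1,0)
→ (197, 14).  Check: 197²=38809, 198·14²=38808, difference 1.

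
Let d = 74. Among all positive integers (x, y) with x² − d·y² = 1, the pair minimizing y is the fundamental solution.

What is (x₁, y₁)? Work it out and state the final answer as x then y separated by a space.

√74 → a₀=8, period (1,1,1,1,16); ℓ=5 odd so k=9
a_0=8:  p_0=8·1+0=8,  q_0=8·0+1=1
…
a_2=1:  p_2=1·9+8=17,  q_2=1·1+1=2
a_3=1:  p_3=1·17+9=26,  q_3=1·2+1=3
…
a_6=1:  p_6=1·714+43=757,  q_6=1·83+5=88
a_7=1:  p_7=1·757+714=1471,  q_7=1·88+83=171
a_8=1:  p_8=1·1471+757=2228,  q_8=1·171+88=259
a_9=1:  p_9=1·2228+1471=3699,  q_9=1·259+171=430
fundamental: x₁=3699, y₁=430  (since 13682601 − 74·184900 = 1)

3699 430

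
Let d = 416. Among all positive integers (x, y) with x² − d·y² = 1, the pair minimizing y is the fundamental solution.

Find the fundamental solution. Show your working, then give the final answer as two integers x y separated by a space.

√416 → a₀=20, period (2,1,1,9,1,1,2,40); ℓ=8 even so k=7
k=0  a_k=20  p_k/q_k = 20/1
k=1  a_k=2  p_k/q_k = 41/2
…
k=3  a_k=1  p_k/q_k = 102/5
…
k=6  a_k=1  p_k/q_k = 2060/101
k=7  a_k=2  p_k/q_k = 5201/255
(x₁, y₁) = (5201, 255);  5201² − 416·255² = 1 ✓

5201 255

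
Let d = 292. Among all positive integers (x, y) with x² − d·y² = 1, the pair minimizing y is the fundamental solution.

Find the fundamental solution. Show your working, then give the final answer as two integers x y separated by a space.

2281249 133500

√292 → a₀=17, period (11,2,1,3,8,3,1,2,11,34); ℓ=10 even so k=9
a_0=17:  p_0=17·1+0=17,  q_0=17·0+1=1
a_1=11:  p_1=11·17+1=188,  q_1=11·1+0=11
…
a_7=1:  p_7=1·55143+17669=72812,  q_7=1·3227+1034=4261
a_8=2:  p_8=2·72812+55143=200767,  q_8=2·4261+3227=11749
a_9=11:  p_9=11·200767+72812=2281249,  q_9=11·11749+4261=133500
fundamental: x₁=2281249, y₁=133500  (since 5204097000001 − 292·17822250000 = 1)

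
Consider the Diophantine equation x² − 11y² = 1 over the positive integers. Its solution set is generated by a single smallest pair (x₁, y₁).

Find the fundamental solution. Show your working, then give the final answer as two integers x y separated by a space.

√11 = [3; 3,6, …], period ℓ=2 (even) → k=1
step 0: (3, 1)  from 3·(1,0) + (0,1)
step 1: (10, 3)  from 3·(3,1) + (1,0)
(x₁, y₁) = (10, 3);  10² − 11·3² = 1 ✓

10 3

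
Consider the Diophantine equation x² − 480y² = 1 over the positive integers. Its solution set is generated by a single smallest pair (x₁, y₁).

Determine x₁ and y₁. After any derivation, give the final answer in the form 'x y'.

[21; 1,9,1,42] for √480; ℓ=4 ⇒ convergent index 3
a_0=21:  p_0=21·1+0=21,  q_0=21·0+1=1
…
a_2=9:  p_2=9·22+21=219,  q_2=9·1+1=10
a_3=1:  p_3=1·219+22=241,  q_3=1·10+1=11
fundamental: x₁=241, y₁=11  (since 58081 − 480·121 = 1)

241 11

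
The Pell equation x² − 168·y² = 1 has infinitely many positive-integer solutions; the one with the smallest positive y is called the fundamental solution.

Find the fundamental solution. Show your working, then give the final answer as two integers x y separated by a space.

13 1

d=168: √d = [12; 1,24] (ℓ=2, even), read p_1/q_1
a_0=12:  p_0=12·1+0=12,  q_0=12·0+1=1
a_1=1:  p_1=1·12+1=13,  q_1=1·1+0=1
(x₁, y₁) = (13, 1);  13² − 168·1² = 1 ✓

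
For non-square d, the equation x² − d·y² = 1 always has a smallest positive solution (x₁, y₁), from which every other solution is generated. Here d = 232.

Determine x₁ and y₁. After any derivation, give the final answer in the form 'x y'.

19603 1287

d=232: √d = [15; 4,3,7,3,4,30] (ℓ=6, even), read p_5/q_5
i=0: a=15 ⇒ p=15, q=1
i=1: a=4 ⇒ p=61, q=4
…
i=4: a=3 ⇒ p=4539, q=298
i=5: a=4 ⇒ p=19603, q=1287
→ (19603, 1287).  Check: 19603²=384277609, 232·1287²=384277608, difference 1.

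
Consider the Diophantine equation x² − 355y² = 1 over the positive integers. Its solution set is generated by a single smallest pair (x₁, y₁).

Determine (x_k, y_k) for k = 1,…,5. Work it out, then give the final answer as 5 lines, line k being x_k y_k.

d=355: √d = [18; 1,5,3,3,1,6,1,3,3,5,1,36] (ℓ=12, even), read p_11/q_11
a_0=18:  p_0=18·1+0=18,  q_0=18·0+1=1
a_1=1:  p_1=1·18+1=19,  q_1=1·1+0=1
a_2=5:  p_2=5·19+18=113,  q_2=5·1+1=6
a_3=3:  p_3=3·113+19=358,  q_3=3·6+1=19
a_4=3:  p_4=3·358+113=1187,  q_4=3·19+6=63
a_5=1:  p_5=1·1187+358=1545,  q_5=1·63+19=82
a_6=6:  p_6=6·1545+1187=10457,  q_6=6·82+63=555
a_7=1:  p_7=1·10457+1545=12002,  q_7=1·555+82=637
a_8=3:  p_8=3·12002+10457=46463,  q_8=3·637+555=2466
a_9=3:  p_9=3·46463+12002=151391,  q_9=3·2466+637=8035
a_10=5:  p_10=5·151391+46463=803418,  q_10=5·8035+2466=42641
a_11=1:  p_11=1·803418+151391=954809,  q_11=1·42641+8035=50676
(x₁, y₁) = (954809, 50676);  954809² − 355·50676² = 1 ✓
(x_2, y_2) = (954809·954809 + 355·50676·50676, 954809·50676 + 50676·954809) = (1823320452961, 96771801768)
(x_3, y_3) = (954809·1823320452961 + 355·50676·96771801768, 954809·96771801768 + 50676·1823320452961) = (3481845556741524089, 184797174548553948)
(x_4, y_4) = (954809·3481845556741524089 + 355·50676·184797174548553948, 954809·184797174548553948 + 50676·3481845556741524089) = (6648994948371812427335041, 352892010866963721270096)
(x_5, y_5) = (954809·6648994948371812427335041 + 355·50676·352892010866963721270096, 954809·352892010866963721270096 + 50676·6648994948371812427335041) = (12697040435316401858305944800249, 673888936007564730309809629380)

954809 50676
1823320452961 96771801768
3481845556741524089 184797174548553948
6648994948371812427335041 352892010866963721270096
12697040435316401858305944800249 673888936007564730309809629380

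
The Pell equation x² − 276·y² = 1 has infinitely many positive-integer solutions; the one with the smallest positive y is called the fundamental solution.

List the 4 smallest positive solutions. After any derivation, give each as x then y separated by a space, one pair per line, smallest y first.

[16; 1,1,1,1,2,2,2,1,1,1,1,32] for √276; ℓ=12 ⇒ convergent index 11
a_0=16:  p_0=16·1+0=16,  q_0=16·0+1=1
…
a_2=1:  p_2=1·17+16=33,  q_2=1·1+1=2
…
a_4=1:  p_4=1·50+33=83,  q_4=1·3+2=5
…
a_7=2:  p_7=2·515+216=1246,  q_7=2·31+13=75
a_8=1:  p_8=1·1246+515=1761,  q_8=1·75+31=106
…
a_10=1:  p_10=1·3007+1761=4768,  q_10=1·181+106=287
a_11=1:  p_11=1·4768+3007=7775,  q_11=1·287+181=468
(x₁, y₁) = (7775, 468);  7775² − 276·468² = 1 ✓
k=2:  x_2 = 7775·7775+276·468·468 = 120901249,  y_2 = 7775·468+468·7775 = 7277400
k=3:  x_3 = 7775·120901249+276·468·7277400 = 1880014414175,  y_3 = 7775·7277400+468·120901249 = 113163569532
k=4:  x_4 = 7775·1880014414175+276·468·113163569532 = 29234224019520001,  y_4 = 7775·113163569532+468·1880014414175 = 1759693498945200

7775 468
120901249 7277400
1880014414175 113163569532
29234224019520001 1759693498945200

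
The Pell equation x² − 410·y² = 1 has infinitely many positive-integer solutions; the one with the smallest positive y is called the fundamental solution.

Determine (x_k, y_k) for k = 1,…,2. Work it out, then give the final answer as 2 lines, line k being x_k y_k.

d=410: √d = [20; 4,40] (ℓ=2, even), read p_1/q_1
a_0=20:  p_0=20·1+0=20,  q_0=20·0+1=1
a_1=4:  p_1=4·20+1=81,  q_1=4·1+0=4
(x₁, y₁) = (81, 4);  81² − 410·4² = 1 ✓
n=2: (81,4)∘(81,4) = (81·81+410·4·4, 81·4+4·81) = (13121,648)

81 4
13121 648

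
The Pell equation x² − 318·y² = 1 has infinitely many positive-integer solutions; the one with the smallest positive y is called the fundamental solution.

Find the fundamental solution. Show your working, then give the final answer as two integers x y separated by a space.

107 6

d=318: √d = [17; 1,4,1,34] (ℓ=4, even), read p_3/q_3
step 0: (17, 1)  from 17·(1,0) + (0,1)
step 1: (18, 1)  from 1·(17,1) + (1,0)
step 2: (89, 5)  from 4·(18,1) + (17,1)
step 3: (107, 6)  from 1·(89,5) + (18,1)
fundamental: x₁=107, y₁=6  (since 11449 − 318·36 = 1)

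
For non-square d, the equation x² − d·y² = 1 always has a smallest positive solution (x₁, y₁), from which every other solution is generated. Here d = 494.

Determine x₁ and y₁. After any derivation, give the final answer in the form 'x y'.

73035 3286

√494 = [22; 4,2,2,1,2,1,2,2,4,44, …], period ℓ=10 (even) → k=9
a_0=22:  p_0=22·1+0=22,  q_0=22·0+1=1
a_1=4:  p_1=4·22+1=89,  q_1=4·1+0=4
a_2=2:  p_2=2·89+22=200,  q_2=2·4+1=9
a_3=2:  p_3=2·200+89=489,  q_3=2·9+4=22
a_4=1:  p_4=1·489+200=689,  q_4=1·22+9=31
a_5=2:  p_5=2·689+489=1867,  q_5=2·31+22=84
a_6=1:  p_6=1·1867+689=2556,  q_6=1·84+31=115
…
a_8=2:  p_8=2·6979+2556=16514,  q_8=2·314+115=743
a_9=4:  p_9=4·16514+6979=73035,  q_9=4·743+314=3286
fundamental: x₁=73035, y₁=3286  (since 5334111225 − 494·10797796 = 1)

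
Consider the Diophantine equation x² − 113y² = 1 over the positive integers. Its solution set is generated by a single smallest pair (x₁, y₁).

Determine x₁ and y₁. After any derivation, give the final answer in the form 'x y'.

1204353 113296

d=113: √d = [10; 1,1,1,2,2,1,1,1,20] (ℓ=9, odd), read p_17/q_17
step 0: (10, 1)  from 10·(1,0) + (0,1)
…
step 2: (21, 2)  from 1·(11,1) + (10,1)
…
step 4: (85, 8)  from 2·(32,3) + (21,2)
step 5: (202, 19)  from 2·(85,8) + (32,3)
…
step 8: (776, 73)  from 1·(489,46) + (287,27)
step 9: (16009, 1506)  from 20·(776,73) + (489,46)
…
step 11: (32794, 3085)  from 1·(16785,1579) + (16009,1506)
…
step 13: (131952, 12413)  from 2·(49579,4664) + (32794,3085)
step 14: (313483, 29490)  from 2·(131952,12413) + (49579,4664)
…
step 16: (758918, 71393)  from 1·(445435,41903) + (313483,29490)
step 17: (1204353, 113296)  from 1·(758918,71393) + (445435,41903)
fundamental: x₁=1204353, y₁=113296  (since 1450466148609 − 113·12835983616 = 1)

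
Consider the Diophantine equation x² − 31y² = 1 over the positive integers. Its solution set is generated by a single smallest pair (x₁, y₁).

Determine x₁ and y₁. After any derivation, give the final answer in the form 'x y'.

1520 273

[5; 1,1,3,5,3,1,1,10] for √31; ℓ=8 ⇒ convergent index 7
k=0  a_k=5  p_k/q_k = 5/1
…
k=4  a_k=5  p_k/q_k = 206/37
…
k=6  a_k=1  p_k/q_k = 863/155
k=7  a_k=1  p_k/q_k = 1520/273
→ (1520, 273).  Check: 1520²=2310400, 31·273²=2310399, difference 1.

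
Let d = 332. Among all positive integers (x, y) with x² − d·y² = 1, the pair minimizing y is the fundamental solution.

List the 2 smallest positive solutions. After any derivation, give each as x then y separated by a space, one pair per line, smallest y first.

13447 738
361643617 19847772

√332 = [18; 4,1,1,8,1,1,4,36, …], period ℓ=8 (even) → k=7
i=0: a=18 ⇒ p=18, q=1
…
i=3: a=1 ⇒ p=164, q=9
i=4: a=8 ⇒ p=1403, q=77
i=5: a=1 ⇒ p=1567, q=86
i=6: a=1 ⇒ p=2970, q=163
i=7: a=4 ⇒ p=13447, q=738
→ (13447, 738).  Check: 13447²=180821809, 332·738²=180821808, difference 1.
k=2:  x_2 = 13447·13447+332·738·738 = 361643617,  y_2 = 13447·738+738·13447 = 19847772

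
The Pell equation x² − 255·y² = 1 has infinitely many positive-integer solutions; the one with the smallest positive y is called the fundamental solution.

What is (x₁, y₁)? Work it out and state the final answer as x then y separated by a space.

16 1

√255 = [15; 1,30, …], period ℓ=2 (even) → k=1
i=0: a=15 ⇒ p=15, q=1
i=1: a=1 ⇒ p=16, q=1
(x₁, y₁) = (16, 1);  16² − 255·1² = 1 ✓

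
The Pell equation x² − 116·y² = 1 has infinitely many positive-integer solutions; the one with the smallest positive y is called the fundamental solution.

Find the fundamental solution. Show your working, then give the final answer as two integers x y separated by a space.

9801 910

[10; 1,3,2,1,4,1,2,3,1,20] for √116; ℓ=10 ⇒ convergent index 9
i=0: a=10 ⇒ p=10, q=1
…
i=2: a=3 ⇒ p=43, q=4
…
i=7: a=2 ⇒ p=2251, q=209
i=8: a=3 ⇒ p=7550, q=701
i=9: a=1 ⇒ p=9801, q=910
→ (9801, 910).  Check: 9801²=96059601, 116·910²=96059600, difference 1.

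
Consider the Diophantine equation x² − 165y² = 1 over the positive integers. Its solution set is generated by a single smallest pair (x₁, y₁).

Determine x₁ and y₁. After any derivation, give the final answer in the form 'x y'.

√165 = [12; 1,5,2,5,1,24, …], period ℓ=6 (even) → k=5
step 0: (12, 1)  from 12·(1,0) + (0,1)
step 1: (13, 1)  from 1·(12,1) + (1,0)
step 2: (77, 6)  from 5·(13,1) + (12,1)
step 3: (167, 13)  from 2·(77,6) + (13,1)
step 4: (912, 71)  from 5·(167,13) + (77,6)
step 5: (1079, 84)  from 1·(912,71) + (167,13)
(x₁, y₁) = (1079, 84);  1079² − 165·84² = 1 ✓

1079 84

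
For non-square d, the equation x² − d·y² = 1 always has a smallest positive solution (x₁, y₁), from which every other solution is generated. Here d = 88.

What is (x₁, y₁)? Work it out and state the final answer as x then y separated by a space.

d=88: √d = [9; 2,1,1,1,2,18] (ℓ=6, even), read p_5/q_5
i=0: a=9 ⇒ p=9, q=1
…
i=2: a=1 ⇒ p=28, q=3
i=3: a=1 ⇒ p=47, q=5
i=4: a=1 ⇒ p=75, q=8
i=5: a=2 ⇒ p=197, q=21
fundamental: x₁=197, y₁=21  (since 38809 − 88·441 = 1)

197 21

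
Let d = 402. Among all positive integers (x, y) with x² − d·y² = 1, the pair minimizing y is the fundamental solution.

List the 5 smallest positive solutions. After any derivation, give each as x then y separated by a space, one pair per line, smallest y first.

√402 = [20; 20,40, …], period ℓ=2 (even) → k=1
step 0: (20, 1)  from 20·(1,0) + (0,1)
step 1: (401, 20)  from 20·(20,1) + (1,0)
→ (401, 20).  Check: 401²=160801, 402·20²=160800, difference 1.
k=2:  x_2 = 401·401+402·20·20 = 321601,  y_2 = 401·20+20·401 = 16040
k=3:  x_3 = 401·321601+402·20·16040 = 257923601,  y_3 = 401·16040+20·321601 = 12864060
k=4:  x_4 = 401·257923601+402·20·12864060 = 206854406401,  y_4 = 401·12864060+20·257923601 = 10316960080
k=5:  x_5 = 401·206854406401+402·20·10316960080 = 165896976010001,  y_5 = 401·10316960080+20·206854406401 = 8274189120100

401 20
321601 16040
257923601 12864060
206854406401 10316960080
165896976010001 8274189120100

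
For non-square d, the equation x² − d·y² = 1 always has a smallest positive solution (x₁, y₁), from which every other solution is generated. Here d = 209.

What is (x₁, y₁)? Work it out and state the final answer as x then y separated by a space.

46551 3220

d=209: √d = [14; 2,5,3,2,3,5,2,28] (ℓ=8, even), read p_7/q_7
k=0  a_k=14  p_k/q_k = 14/1
…
k=2  a_k=5  p_k/q_k = 159/11
…
k=4  a_k=2  p_k/q_k = 1171/81
…
k=6  a_k=5  p_k/q_k = 21266/1471
k=7  a_k=2  p_k/q_k = 46551/3220
→ (46551, 3220).  Check: 46551²=2166995601, 209·3220²=2166995600, difference 1.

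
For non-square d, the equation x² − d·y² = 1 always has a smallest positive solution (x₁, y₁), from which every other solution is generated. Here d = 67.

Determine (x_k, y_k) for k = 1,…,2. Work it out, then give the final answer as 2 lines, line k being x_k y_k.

48842 5967
4771081927 582880428

√67 = [8; 5,2,1,1,7,1,1,2,5,16, …], period ℓ=10 (even) → k=9
i=0: a=8 ⇒ p=8, q=1
…
i=4: a=1 ⇒ p=221, q=27
i=5: a=7 ⇒ p=1678, q=205
…
i=7: a=1 ⇒ p=3577, q=437
i=8: a=2 ⇒ p=9053, q=1106
i=9: a=5 ⇒ p=48842, q=5967
fundamental: x₁=48842, y₁=5967  (since 2385540964 − 67·35605089 = 1)
(48842+5967√67)^2 = 4771081927 + 582880428√67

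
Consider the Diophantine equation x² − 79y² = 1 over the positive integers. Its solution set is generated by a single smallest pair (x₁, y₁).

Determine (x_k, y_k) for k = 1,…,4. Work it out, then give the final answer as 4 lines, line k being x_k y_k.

d=79: √d = [8; 1,7,1,16] (ℓ=4, even), read p_3/q_3
step 0: (8, 1)  from 8·(1,0) + (0,1)
step 1: (9, 1)  from 1·(8,1) + (1,0)
step 2: (71, 8)  from 7·(9,1) + (8,1)
step 3: (80, 9)  from 1·(71,8) + (9,1)
→ (80, 9).  Check: 80²=6400, 79·9²=6399, difference 1.
(80+9√79)^2 = 12799 + 1440√79
(80+9√79)^3 = 2047760 + 230391√79
(80+9√79)^4 = 327628801 + 36861120√79

80 9
12799 1440
2047760 230391
327628801 36861120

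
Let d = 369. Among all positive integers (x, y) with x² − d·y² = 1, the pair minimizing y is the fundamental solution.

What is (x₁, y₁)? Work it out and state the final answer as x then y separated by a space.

d=369: √d = [19; 4,1,3,2,7,4,7,2,3,1,4,38] (ℓ=12, even), read p_11/q_11
a_0=19:  p_0=19·1+0=19,  q_0=19·0+1=1
a_1=4:  p_1=4·19+1=77,  q_1=4·1+0=4
a_2=1:  p_2=1·77+19=96,  q_2=1·4+1=5
a_3=3:  p_3=3·96+77=365,  q_3=3·5+4=19
a_4=2:  p_4=2·365+96=826,  q_4=2·19+5=43
…
a_9=3:  p_9=3·393504+184045=1364557,  q_9=3·20485+9581=71036
a_10=1:  p_10=1·1364557+393504=1758061,  q_10=1·71036+20485=91521
a_11=4:  p_11=4·1758061+1364557=8396801,  q_11=4·91521+71036=437120
→ (8396801, 437120).  Check: 8396801²=70506267033601, 369·437120²=70506267033600, difference 1.

8396801 437120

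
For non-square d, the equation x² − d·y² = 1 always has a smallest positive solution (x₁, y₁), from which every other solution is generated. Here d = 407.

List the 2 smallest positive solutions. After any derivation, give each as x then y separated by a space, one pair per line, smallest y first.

2663 132
14183137 703032

d=407: √d = [20; 5,1,2,1,5,40] (ℓ=6, even), read p_5/q_5
a_0=20:  p_0=20·1+0=20,  q_0=20·0+1=1
a_1=5:  p_1=5·20+1=101,  q_1=5·1+0=5
a_2=1:  p_2=1·101+20=121,  q_2=1·5+1=6
a_3=2:  p_3=2·121+101=343,  q_3=2·6+5=17
a_4=1:  p_4=1·343+121=464,  q_4=1·17+6=23
a_5=5:  p_5=5·464+343=2663,  q_5=5·23+17=132
(x₁, y₁) = (2663, 132);  2663² − 407·132² = 1 ✓
(2663+132√407)^2 = 14183137 + 703032√407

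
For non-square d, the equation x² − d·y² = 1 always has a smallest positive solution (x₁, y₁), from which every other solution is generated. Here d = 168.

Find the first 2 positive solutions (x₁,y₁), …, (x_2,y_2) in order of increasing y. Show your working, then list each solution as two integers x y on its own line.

13 1
337 26

[12; 1,24] for √168; ℓ=2 ⇒ convergent index 1
a_0=12:  p_0=12·1+0=12,  q_0=12·0+1=1
a_1=1:  p_1=1·12+1=13,  q_1=1·1+0=1
(x₁, y₁) = (13, 1);  13² − 168·1² = 1 ✓
(13+1√168)^2 = 337 + 26√168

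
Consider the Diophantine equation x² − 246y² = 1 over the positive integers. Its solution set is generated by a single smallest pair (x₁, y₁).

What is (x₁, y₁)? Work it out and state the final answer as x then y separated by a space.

[15; 1,2,5,1,14,1,5,2,1,30] for √246; ℓ=10 ⇒ convergent index 9
k=0  a_k=15  p_k/q_k = 15/1
k=1  a_k=1  p_k/q_k = 16/1
k=2  a_k=2  p_k/q_k = 47/3
…
k=4  a_k=1  p_k/q_k = 298/19
…
k=8  a_k=2  p_k/q_k = 60777/3875
k=9  a_k=1  p_k/q_k = 88805/5662
→ (88805, 5662).  Check: 88805²=7886328025, 246·5662²=7886328024, difference 1.

88805 5662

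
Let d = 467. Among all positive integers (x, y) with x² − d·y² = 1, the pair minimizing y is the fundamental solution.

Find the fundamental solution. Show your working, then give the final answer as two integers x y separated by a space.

√467 = [21; 1,1,1,1,3,…,1,1,42, …], period ℓ=14 (even) → k=13
k=0  a_k=21  p_k/q_k = 21/1
…
k=2  a_k=1  p_k/q_k = 43/2
k=3  a_k=1  p_k/q_k = 65/3
…
k=5  a_k=3  p_k/q_k = 389/18
k=6  a_k=3  p_k/q_k = 1275/59
…
k=8  a_k=3  p_k/q_k = 82767/3830
k=9  a_k=3  p_k/q_k = 275465/12747
…
k=12  a_k=1  p_k/q_k = 991929/45901
k=13  a_k=1  p_k/q_k = 1625626/75225
(x₁, y₁) = (1625626, 75225);  1625626² − 467·75225² = 1 ✓

1625626 75225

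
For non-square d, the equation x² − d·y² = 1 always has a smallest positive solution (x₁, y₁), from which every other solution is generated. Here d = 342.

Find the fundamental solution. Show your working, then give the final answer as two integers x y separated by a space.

√342 = [18; 2,36, …], period ℓ=2 (even) → k=1
step 0: (18, 1)  from 18·(1,0) + (0,1)
step 1: (37, 2)  from 2·(18,1) + (1,0)
(x₁, y₁) = (37, 2);  37² − 342·2² = 1 ✓

37 2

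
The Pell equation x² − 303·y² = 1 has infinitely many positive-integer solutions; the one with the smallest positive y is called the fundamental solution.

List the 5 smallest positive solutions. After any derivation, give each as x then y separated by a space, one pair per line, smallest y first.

2524 145
12741151 731960
64317327724 3694933935
324673857609601 18652025771920
1638953568895938124 94155422401718225

√303 = [17; 2,2,5,2,2,34, …], period ℓ=6 (even) → k=5
i=0: a=17 ⇒ p=17, q=1
…
i=4: a=2 ⇒ p=1027, q=59
i=5: a=2 ⇒ p=2524, q=145
fundamental: x₁=2524, y₁=145  (since 6370576 − 303·21025 = 1)
k=2:  x_2 = 2524·2524+303·145·145 = 12741151,  y_2 = 2524·145+145·2524 = 731960
k=3:  x_3 = 2524·12741151+303·145·731960 = 64317327724,  y_3 = 2524·731960+145·12741151 = 3694933935
k=4:  x_4 = 2524·64317327724+303·145·3694933935 = 324673857609601,  y_4 = 2524·3694933935+145·64317327724 = 18652025771920
k=5:  x_5 = 2524·324673857609601+303·145·18652025771920 = 1638953568895938124,  y_5 = 2524·18652025771920+145·324673857609601 = 94155422401718225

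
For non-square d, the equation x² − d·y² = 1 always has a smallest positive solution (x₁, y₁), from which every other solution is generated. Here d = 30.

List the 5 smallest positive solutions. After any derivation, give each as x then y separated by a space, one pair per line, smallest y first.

√30 → a₀=5, period (2,10); ℓ=2 even so k=1
k=0  a_k=5  p_k/q_k = 5/1
k=1  a_k=2  p_k/q_k = 11/2
fundamental: x₁=11, y₁=2  (since 121 − 30·4 = 1)
k=2:  x_2 = 11·11+30·2·2 = 241,  y_2 = 11·2+2·11 = 44
k=3:  x_3 = 11·241+30·2·44 = 5291,  y_3 = 11·44+2·241 = 966
k=4:  x_4 = 11·5291+30·2·966 = 116161,  y_4 = 11·966+2·5291 = 21208
k=5:  x_5 = 11·116161+30·2·21208 = 2550251,  y_5 = 11·21208+2·116161 = 465610

11 2
241 44
5291 966
116161 21208
2550251 465610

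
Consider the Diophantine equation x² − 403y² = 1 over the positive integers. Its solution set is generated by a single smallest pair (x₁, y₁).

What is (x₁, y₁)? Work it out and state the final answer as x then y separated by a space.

669878 33369

√403 → a₀=20, period (13,2,1,3,1,3,1,2,13,40); ℓ=10 even so k=9
step 0: (20, 1)  from 20·(1,0) + (0,1)
…
step 4: (2951, 147)  from 3·(803,40) + (542,27)
…
step 6: (14213, 708)  from 3·(3754,187) + (2951,147)
…
step 8: (50147, 2498)  from 2·(17967,895) + (14213,708)
step 9: (669878, 33369)  from 13·(50147,2498) + (17967,895)
fundamental: x₁=669878, y₁=33369  (since 448736534884 − 403·1113490161 = 1)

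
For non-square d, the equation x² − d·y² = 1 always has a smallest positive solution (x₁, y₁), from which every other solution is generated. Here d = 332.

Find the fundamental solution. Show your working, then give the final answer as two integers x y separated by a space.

d=332: √d = [18; 4,1,1,8,1,1,4,36] (ℓ=8, even), read p_7/q_7
i=0: a=18 ⇒ p=18, q=1
…
i=3: a=1 ⇒ p=164, q=9
…
i=5: a=1 ⇒ p=1567, q=86
i=6: a=1 ⇒ p=2970, q=163
i=7: a=4 ⇒ p=13447, q=738
(x₁, y₁) = (13447, 738);  13447² − 332·738² = 1 ✓

13447 738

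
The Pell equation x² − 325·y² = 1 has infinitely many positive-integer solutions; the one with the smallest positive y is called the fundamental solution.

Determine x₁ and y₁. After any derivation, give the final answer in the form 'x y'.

649 36

√325 → a₀=18, period (36); ℓ=1 odd so k=1
step 0: (18, 1)  from 18·(1,0) + (0,1)
step 1: (649, 36)  from 36·(18,1) + (1,0)
fundamental: x₁=649, y₁=36  (since 421201 − 325·1296 = 1)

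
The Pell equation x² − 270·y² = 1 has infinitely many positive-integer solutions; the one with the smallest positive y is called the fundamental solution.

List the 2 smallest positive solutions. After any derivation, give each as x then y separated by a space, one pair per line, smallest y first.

5291 322
55989361 3407404

d=270: √d = [16; 2,3,6,3,2,32] (ℓ=6, even), read p_5/q_5
step 0: (16, 1)  from 16·(1,0) + (0,1)
…
step 4: (2284, 139)  from 3·(723,44) + (115,7)
step 5: (5291, 322)  from 2·(2284,139) + (723,44)
(x₁, y₁) = (5291, 322);  5291² − 270·322² = 1 ✓
n=2: (5291,322)∘(5291,322) = (5291·5291+270·322·322, 5291·322+322·5291) = (55989361,3407404)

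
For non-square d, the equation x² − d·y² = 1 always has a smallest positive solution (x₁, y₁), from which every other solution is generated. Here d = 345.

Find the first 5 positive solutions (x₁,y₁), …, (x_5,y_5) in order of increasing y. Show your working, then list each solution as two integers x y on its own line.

6761 364
91422241 4922008
1236211536041 66555391812
16716052298924161 899962003159856
226034457949840969001 12169286140172181020

[18; 1,1,2,1,6,1,2,1,1,36] for √345; ℓ=10 ⇒ convergent index 9
a_0=18:  p_0=18·1+0=18,  q_0=18·0+1=1
…
a_4=1:  p_4=1·93+37=130,  q_4=1·5+2=7
a_5=6:  p_5=6·130+93=873,  q_5=6·7+5=47
…
a_7=2:  p_7=2·1003+873=2879,  q_7=2·54+47=155
a_8=1:  p_8=1·2879+1003=3882,  q_8=1·155+54=209
a_9=1:  p_9=1·3882+2879=6761,  q_9=1·209+155=364
(x₁, y₁) = (6761, 364);  6761² − 345·364² = 1 ✓
(6761+364√345)^2 = 91422241 + 4922008√345
(6761+364√345)^3 = 1236211536041 + 66555391812√345
(6761+364√345)^4 = 16716052298924161 + 899962003159856√345
(6761+364√345)^5 = 226034457949840969001 + 12169286140172181020√345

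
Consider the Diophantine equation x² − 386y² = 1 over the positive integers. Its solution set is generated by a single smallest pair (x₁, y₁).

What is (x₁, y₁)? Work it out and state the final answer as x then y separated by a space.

d=386: √d = [19; 1,1,1,4,1,18,1,4,1,1,1,38] (ℓ=12, even), read p_11/q_11
a_0=19:  p_0=19·1+0=19,  q_0=19·0+1=1
a_1=1:  p_1=1·19+1=20,  q_1=1·1+0=1
…
a_4=4:  p_4=4·59+39=275,  q_4=4·3+2=14
a_5=1:  p_5=1·275+59=334,  q_5=1·14+3=17
…
a_8=4:  p_8=4·6621+6287=32771,  q_8=4·337+320=1668
…
a_10=1:  p_10=1·39392+32771=72163,  q_10=1·2005+1668=3673
a_11=1:  p_11=1·72163+39392=111555,  q_11=1·3673+2005=5678
(x₁, y₁) = (111555, 5678);  111555² − 386·5678² = 1 ✓

111555 5678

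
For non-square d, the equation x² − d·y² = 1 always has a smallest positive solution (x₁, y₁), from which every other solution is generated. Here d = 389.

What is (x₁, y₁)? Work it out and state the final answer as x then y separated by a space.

3287049 166660

√389 → a₀=19, period (1,2,1,1,1,1,2,1,38); ℓ=9 odd so k=17
step 0: (19, 1)  from 19·(1,0) + (0,1)
…
step 2: (59, 3)  from 2·(20,1) + (19,1)
step 3: (79, 4)  from 1·(59,3) + (20,1)
…
step 5: (217, 11)  from 1·(138,7) + (79,4)
…
step 8: (1282, 65)  from 1·(927,47) + (355,18)
…
step 13: (353911, 17944)  from 1·(202418,10263) + (151493,7681)
step 14: (556329, 28207)  from 1·(353911,17944) + (202418,10263)
step 15: (910240, 46151)  from 1·(556329,28207) + (353911,17944)
step 16: (2376809, 120509)  from 2·(910240,46151) + (556329,28207)
step 17: (3287049, 166660)  from 1·(2376809,120509) + (910240,46151)
(x₁, y₁) = (3287049, 166660);  3287049² − 389·166660² = 1 ✓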